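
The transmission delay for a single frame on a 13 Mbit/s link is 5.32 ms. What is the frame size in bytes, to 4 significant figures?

L = R × t_tx = 13000000 b/s × 0.00532 s = 69160 bits.
In bytes: 69160 / 8 = 8645 bytes.

8645 bytes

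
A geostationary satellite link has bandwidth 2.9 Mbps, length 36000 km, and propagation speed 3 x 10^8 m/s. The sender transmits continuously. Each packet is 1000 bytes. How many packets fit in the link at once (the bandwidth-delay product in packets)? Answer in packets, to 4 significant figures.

Propagation delay = 36000000 / 300000000 = 0.12 s.
BDP = R × t_prop = 2900000 × 0.12 = 348000 bits.
In packets of 8000 bits: 43.50 packets.

43.50 packets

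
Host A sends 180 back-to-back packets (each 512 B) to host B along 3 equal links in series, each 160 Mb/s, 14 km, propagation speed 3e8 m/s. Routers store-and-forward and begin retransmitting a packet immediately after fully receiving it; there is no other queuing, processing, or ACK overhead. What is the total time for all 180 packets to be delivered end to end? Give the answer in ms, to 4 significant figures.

Per-hop transmission t_tx = L/R = 4096/160000000 = 0.0256 ms.
Per-hop propagation t_prop = 14000/300000000 = 0.0466667 ms.
Pipeline fill: first packet needs 3·t_tx to clear all hops; remaining 179 packets each add one t_tx.
Total = (3+180-1)·t_tx + 3·t_prop = 182·0.0256 + 3·0.0466667 = 4.799 ms.

4.799 ms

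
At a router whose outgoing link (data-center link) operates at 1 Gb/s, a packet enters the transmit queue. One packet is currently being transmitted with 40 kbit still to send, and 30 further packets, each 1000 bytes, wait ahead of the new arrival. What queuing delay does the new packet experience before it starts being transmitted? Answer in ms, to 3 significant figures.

0.280 ms

Each queued packet: L/R = 8000/1000000000 = 0.008 ms.
30 queued → 0.24 ms.
Plus remaining 40000 bits of current packet: 0.04 ms.
Queuing delay = 0.280 ms.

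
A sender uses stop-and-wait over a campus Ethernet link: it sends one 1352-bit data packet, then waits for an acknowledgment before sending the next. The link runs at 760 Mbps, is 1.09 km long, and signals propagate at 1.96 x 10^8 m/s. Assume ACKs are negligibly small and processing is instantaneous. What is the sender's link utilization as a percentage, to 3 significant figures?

t_tx = L/R = 1352/760000000 = 1.77895e-06 s.
t_prop = 1090/196000000 = 5.56122e-06 s; RTT = 1.11224e-05 s.
Cycle = t_tx + RTT = 1.29014e-05 s.
Utilization = t_tx / cycle = 1.77895e-06/1.29014e-05 = 13.8 %.

13.8 %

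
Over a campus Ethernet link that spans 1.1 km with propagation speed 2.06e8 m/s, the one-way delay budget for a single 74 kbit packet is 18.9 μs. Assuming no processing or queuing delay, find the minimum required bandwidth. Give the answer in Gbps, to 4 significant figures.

Propagation delay = 1100 / 206000000 = 5.33981 μs.
Transmission budget = 18.9 − 5.33981 = 13.5602 μs.
R ≥ L / t_tx = 74000 bits / 1.35602e-05 s = 5.457 Gbps.

5.457 Gbps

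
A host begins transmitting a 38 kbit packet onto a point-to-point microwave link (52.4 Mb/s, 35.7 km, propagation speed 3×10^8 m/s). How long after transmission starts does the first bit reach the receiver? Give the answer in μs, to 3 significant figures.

119 μs

First bit experiences only propagation delay: d/s = 35700/300000000 = 119 μs.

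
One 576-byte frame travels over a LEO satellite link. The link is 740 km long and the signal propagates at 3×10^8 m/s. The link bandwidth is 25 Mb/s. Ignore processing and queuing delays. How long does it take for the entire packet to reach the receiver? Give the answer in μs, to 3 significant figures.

L = 576 × 8 = 4608 bits.
Transmission delay = L/R = 4608 / 25000000 = 184.32 μs.
Propagation delay = d/s = 740000 m / 300000000 m/s = 2466.67 μs.
Total = 2650 μs.

2650 μs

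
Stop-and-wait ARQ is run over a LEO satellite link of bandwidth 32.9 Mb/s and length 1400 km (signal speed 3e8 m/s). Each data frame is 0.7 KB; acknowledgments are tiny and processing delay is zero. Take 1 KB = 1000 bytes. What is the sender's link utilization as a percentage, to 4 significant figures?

t_tx = L/R = 5600/32900000 = 0.000170213 s.
t_prop = 1400000/300000000 = 0.00466667 s; RTT = 0.00933333 s.
Cycle = t_tx + RTT = 0.00950355 s.
Utilization = t_tx / cycle = 0.000170213/0.00950355 = 1.791 %.

1.791 %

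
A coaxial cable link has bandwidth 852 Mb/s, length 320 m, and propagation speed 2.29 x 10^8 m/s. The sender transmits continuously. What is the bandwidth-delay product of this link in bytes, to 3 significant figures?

149 bytes

Propagation delay = 320 / 229000000 = 1.39738e-06 s.
BDP = R × t_prop = 852000000 × 1.39738e-06 = 1190.57 bits.
In bytes: 1190.57/8 = 149 bytes.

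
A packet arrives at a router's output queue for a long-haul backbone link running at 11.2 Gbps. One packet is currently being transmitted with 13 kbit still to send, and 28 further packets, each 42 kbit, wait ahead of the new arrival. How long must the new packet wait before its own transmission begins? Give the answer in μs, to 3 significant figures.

Each queued packet: L/R = 42000/11200000000 = 3.75 μs.
28 queued → 105 μs.
Plus remaining 13000 bits of current packet: 1.16071 μs.
Queuing delay = 106 μs.

106 μs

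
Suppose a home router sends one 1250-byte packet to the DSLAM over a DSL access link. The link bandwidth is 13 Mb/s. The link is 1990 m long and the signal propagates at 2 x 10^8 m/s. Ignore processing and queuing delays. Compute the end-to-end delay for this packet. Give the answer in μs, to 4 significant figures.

779.2 μs

L = 1250 × 8 = 10000 bits.
Transmission delay = L/R = 10000 / 13000000 = 769.231 μs.
Propagation delay = d/s = 1990 m / 200000000 m/s = 9.95 μs.
Total = 779.2 μs.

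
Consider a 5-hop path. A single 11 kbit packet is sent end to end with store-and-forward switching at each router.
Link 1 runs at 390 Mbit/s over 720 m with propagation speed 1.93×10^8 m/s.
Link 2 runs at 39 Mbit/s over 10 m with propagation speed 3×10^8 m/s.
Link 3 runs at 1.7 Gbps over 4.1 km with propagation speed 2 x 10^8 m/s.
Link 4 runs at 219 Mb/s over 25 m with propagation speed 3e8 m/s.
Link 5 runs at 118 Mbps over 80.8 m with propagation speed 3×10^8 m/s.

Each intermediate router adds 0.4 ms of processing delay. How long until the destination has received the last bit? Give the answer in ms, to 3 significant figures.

2.08 ms

L = 11000 bits.
Transmission delays (L/R per hop): 0.0282051, 0.282051, 0.00647059, 0.0502283, 0.0932203 ms; sum = 0.460176 ms.
Propagation delays (d/s per hop): 0.00373057, 3.33333e-05, 0.0205, 8.33333e-05, 0.000269333 ms; sum = 0.0246166 ms.
Processing at 4 router(s): 4 × 0.4 ms = 1.6 ms.
End-to-end = 2.08 ms.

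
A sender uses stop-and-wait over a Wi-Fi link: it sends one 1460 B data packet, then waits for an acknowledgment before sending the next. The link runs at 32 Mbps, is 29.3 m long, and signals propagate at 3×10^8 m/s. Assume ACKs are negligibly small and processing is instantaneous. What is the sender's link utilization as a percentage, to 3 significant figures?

99.9 %

t_tx = L/R = 11680/32000000 = 0.000365 s.
t_prop = 29.3/300000000 = 9.76667e-08 s; RTT = 1.95333e-07 s.
Cycle = t_tx + RTT = 0.000365195 s.
Utilization = t_tx / cycle = 0.000365/0.000365195 = 99.9 %.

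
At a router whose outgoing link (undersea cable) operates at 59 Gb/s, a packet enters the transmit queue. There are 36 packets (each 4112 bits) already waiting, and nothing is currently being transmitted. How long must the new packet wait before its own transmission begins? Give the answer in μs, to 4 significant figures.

Each queued packet: L/R = 4112/59000000000 = 0.0696949 μs.
36 queued → 2.50902 μs.
Queuing delay = 2.509 μs.

2.509 μs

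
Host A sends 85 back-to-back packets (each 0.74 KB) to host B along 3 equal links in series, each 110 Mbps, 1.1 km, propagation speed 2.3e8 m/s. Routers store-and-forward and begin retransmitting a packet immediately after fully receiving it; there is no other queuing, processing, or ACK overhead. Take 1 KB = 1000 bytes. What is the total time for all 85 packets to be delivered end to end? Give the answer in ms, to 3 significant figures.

Per-hop transmission t_tx = L/R = 5920/110000000 = 0.0538182 ms.
Per-hop propagation t_prop = 1100/2.3e+08 = 0.00478261 ms.
Pipeline fill: first packet needs 3·t_tx to clear all hops; remaining 84 packets each add one t_tx.
Total = (3+85-1)·t_tx + 3·t_prop = 87·0.0538182 + 3·0.00478261 = 4.70 ms.

4.70 ms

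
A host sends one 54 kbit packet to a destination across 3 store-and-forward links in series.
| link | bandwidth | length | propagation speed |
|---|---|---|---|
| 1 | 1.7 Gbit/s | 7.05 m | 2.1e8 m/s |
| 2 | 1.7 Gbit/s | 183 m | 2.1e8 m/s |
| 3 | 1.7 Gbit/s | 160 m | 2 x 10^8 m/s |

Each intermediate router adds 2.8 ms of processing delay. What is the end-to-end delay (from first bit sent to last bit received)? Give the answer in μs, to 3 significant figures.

L = 54000 bits.
Transmission delay per hop = L/R = 54000/1700000000 = 31.7647 μs; 3 hops → 95.2941 μs.
Propagation delays (d/s per hop): 0.0335714, 0.871429, 0.8 μs; sum = 1.705 μs.
Processing at 2 router(s): 2 × 2.8 ms = 5600 μs.
End-to-end = 5700 μs.

5700 μs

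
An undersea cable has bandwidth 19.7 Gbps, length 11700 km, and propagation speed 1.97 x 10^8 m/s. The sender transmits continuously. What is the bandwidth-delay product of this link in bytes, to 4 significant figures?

146300000 bytes

Propagation delay = 11700000 / 197000000 = 0.0593909 s.
BDP = R × t_prop = 19700000000 × 0.0593909 = 1170000000 bits.
In bytes: 1170000000/8 = 146300000 bytes.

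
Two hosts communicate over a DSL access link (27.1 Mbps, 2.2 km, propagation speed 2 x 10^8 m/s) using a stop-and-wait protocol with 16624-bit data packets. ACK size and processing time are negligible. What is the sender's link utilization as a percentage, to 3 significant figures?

t_tx = L/R = 16624/27100000 = 0.000613432 s.
t_prop = 2200/200000000 = 1.1e-05 s; RTT = 2.2e-05 s.
Cycle = t_tx + RTT = 0.000635432 s.
Utilization = t_tx / cycle = 0.000613432/0.000635432 = 96.5 %.

96.5 %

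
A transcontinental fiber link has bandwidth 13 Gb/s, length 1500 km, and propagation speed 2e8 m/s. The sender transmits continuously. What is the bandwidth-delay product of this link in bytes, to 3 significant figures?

Propagation delay = 1500000 / 200000000 = 0.0075 s.
BDP = R × t_prop = 13000000000 × 0.0075 = 97500000 bits.
In bytes: 97500000/8 = 12200000 bytes.

12200000 bytes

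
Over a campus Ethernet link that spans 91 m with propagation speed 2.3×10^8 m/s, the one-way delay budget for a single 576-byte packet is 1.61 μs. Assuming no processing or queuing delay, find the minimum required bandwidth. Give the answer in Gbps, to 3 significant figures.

3.79 Gbps

L = 4608 bits.
Propagation delay = 91 / 2.3e+08 = 0.395652 μs.
Transmission budget = 1.61 − 0.395652 = 1.21435 μs.
R ≥ L / t_tx = 4608 bits / 1.21435e-06 s = 3.79 Gbps.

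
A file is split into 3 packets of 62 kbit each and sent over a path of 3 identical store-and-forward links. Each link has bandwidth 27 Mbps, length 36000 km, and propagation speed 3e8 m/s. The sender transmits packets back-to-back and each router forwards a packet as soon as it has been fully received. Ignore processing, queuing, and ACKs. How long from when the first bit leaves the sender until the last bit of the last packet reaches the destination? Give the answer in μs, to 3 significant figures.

371000 μs

Per-hop transmission t_tx = L/R = 62000/27000000 = 2296.3 μs.
Per-hop propagation t_prop = 36000000/300000000 = 120000 μs.
Pipeline fill: first packet needs 3·t_tx to clear all hops; remaining 2 packets each add one t_tx.
Total = (3+3-1)·t_tx + 3·t_prop = 5·2296.3 + 3·120000 = 371000 μs.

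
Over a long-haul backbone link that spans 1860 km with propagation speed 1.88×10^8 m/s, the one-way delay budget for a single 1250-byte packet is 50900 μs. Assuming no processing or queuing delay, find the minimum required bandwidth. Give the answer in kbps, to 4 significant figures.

243.9 kbps

L = 10000 bits.
Propagation delay = 1860000 / 188000000 = 9893.62 μs.
Transmission budget = 50900 − 9893.62 = 41006.4 μs.
R ≥ L / t_tx = 10000 bits / 0.0410064 s = 243.9 kbps.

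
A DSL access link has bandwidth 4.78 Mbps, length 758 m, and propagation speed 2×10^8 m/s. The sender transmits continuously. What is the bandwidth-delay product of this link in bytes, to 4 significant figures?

2.265 bytes

Propagation delay = 758 / 200000000 = 3.79e-06 s.
BDP = R × t_prop = 4780000 × 3.79e-06 = 18.1162 bits.
In bytes: 18.1162/8 = 2.265 bytes.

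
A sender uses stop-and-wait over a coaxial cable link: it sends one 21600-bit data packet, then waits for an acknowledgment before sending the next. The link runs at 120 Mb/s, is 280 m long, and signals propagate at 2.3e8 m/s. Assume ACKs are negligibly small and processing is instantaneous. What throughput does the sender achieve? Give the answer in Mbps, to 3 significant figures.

t_tx = L/R = 21600/120000000 = 0.00018 s.
t_prop = 280/2.3e+08 = 1.21739e-06 s; RTT = 2.43478e-06 s.
Cycle = t_tx + RTT = 0.000182435 s.
Throughput = L / cycle = 21600 / 0.000182435 = 118 Mbps.

118 Mbps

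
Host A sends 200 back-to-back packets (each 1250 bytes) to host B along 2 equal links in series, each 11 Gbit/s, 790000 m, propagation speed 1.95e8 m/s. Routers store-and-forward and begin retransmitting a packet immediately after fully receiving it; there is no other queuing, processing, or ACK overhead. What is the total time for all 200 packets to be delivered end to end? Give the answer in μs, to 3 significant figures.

8290 μs

Per-hop transmission t_tx = L/R = 10000/11000000000 = 0.909091 μs.
Per-hop propagation t_prop = 790000/195000000 = 4051.28 μs.
Pipeline fill: first packet needs 2·t_tx to clear all hops; remaining 199 packets each add one t_tx.
Total = (2+200-1)·t_tx + 2·t_prop = 201·0.909091 + 2·4051.28 = 8290 μs.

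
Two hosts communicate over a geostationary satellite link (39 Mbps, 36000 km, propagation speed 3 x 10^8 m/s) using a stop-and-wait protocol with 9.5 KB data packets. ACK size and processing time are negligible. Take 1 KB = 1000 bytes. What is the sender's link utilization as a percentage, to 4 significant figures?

t_tx = L/R = 76000/39000000 = 0.00194872 s.
t_prop = 36000000/300000000 = 0.12 s; RTT = 0.24 s.
Cycle = t_tx + RTT = 0.241949 s.
Utilization = t_tx / cycle = 0.00194872/0.241949 = 0.8054 %.

0.8054 %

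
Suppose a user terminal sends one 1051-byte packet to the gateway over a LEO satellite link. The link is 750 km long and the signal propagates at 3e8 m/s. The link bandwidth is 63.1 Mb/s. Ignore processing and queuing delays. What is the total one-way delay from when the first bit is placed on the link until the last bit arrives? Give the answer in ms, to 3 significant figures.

2.63 ms

L = 1051 × 8 = 8408 bits.
Transmission delay = L/R = 8408 / 63100000 = 0.133249 ms.
Propagation delay = d/s = 750000 m / 300000000 m/s = 2.5 ms.
Total = 2.63 ms.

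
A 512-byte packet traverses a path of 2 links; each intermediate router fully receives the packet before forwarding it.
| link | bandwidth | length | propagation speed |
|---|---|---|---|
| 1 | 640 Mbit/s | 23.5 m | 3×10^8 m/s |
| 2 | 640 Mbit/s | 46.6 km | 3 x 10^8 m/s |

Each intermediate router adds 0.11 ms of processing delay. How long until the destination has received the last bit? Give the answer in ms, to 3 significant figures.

L = 512 × 8 = 4096 bits.
Transmission delay per hop = L/R = 4096/640000000 = 0.0064 ms; 2 hops → 0.0128 ms.
Propagation delays (d/s per hop): 7.83333e-05, 0.155333 ms; sum = 0.155412 ms.
Processing at 1 router(s): 1 × 0.11 ms = 0.11 ms.
End-to-end = 0.278 ms.

0.278 ms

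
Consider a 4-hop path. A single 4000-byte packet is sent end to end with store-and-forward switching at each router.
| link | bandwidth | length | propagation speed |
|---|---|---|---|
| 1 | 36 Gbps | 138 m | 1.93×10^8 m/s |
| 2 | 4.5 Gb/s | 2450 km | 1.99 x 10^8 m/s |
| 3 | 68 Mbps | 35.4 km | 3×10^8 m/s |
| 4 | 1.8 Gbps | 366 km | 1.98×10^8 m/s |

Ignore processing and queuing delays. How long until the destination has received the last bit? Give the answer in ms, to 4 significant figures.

L = 4000 × 8 = 32000 bits.
Transmission delays (L/R per hop): 0.000888889, 0.00711111, 0.470588, 0.0177778 ms; sum = 0.496366 ms.
Propagation delays (d/s per hop): 0.000715026, 12.3116, 0.118, 1.84848 ms; sum = 14.2788 ms.
End-to-end = 14.78 ms.

14.78 ms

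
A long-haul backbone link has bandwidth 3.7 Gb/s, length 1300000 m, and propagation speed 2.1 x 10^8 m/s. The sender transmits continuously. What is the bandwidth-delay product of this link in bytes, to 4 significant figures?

Propagation delay = 1300000 / 210000000 = 0.00619048 s.
BDP = R × t_prop = 3700000000 × 0.00619048 = 22904800 bits.
In bytes: 22904800/8 = 2863000 bytes.

2863000 bytes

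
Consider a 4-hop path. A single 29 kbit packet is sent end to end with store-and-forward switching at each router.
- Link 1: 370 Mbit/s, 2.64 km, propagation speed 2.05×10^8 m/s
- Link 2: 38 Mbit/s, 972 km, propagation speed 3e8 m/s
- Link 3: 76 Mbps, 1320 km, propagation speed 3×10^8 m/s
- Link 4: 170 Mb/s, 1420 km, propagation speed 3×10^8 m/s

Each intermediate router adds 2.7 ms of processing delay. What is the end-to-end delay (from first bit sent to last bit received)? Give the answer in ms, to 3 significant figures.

21.9 ms

L = 29000 bits.
Transmission delays (L/R per hop): 0.0783784, 0.763158, 0.381579, 0.170588 ms; sum = 1.3937 ms.
Propagation delays (d/s per hop): 0.012878, 3.24, 4.4, 4.73333 ms; sum = 12.3862 ms.
Processing at 3 router(s): 3 × 2.7 ms = 8.1 ms.
End-to-end = 21.9 ms.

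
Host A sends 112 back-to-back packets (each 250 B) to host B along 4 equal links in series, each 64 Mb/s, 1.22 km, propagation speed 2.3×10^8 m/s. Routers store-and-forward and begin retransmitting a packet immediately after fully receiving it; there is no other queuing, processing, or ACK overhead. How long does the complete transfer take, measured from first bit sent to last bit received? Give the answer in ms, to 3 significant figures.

Per-hop transmission t_tx = L/R = 2000/64000000 = 0.03125 ms.
Per-hop propagation t_prop = 1220/2.3e+08 = 0.00530435 ms.
Pipeline fill: first packet needs 4·t_tx to clear all hops; remaining 111 packets each add one t_tx.
Total = (4+112-1)·t_tx + 4·t_prop = 115·0.03125 + 4·0.00530435 = 3.61 ms.

3.61 ms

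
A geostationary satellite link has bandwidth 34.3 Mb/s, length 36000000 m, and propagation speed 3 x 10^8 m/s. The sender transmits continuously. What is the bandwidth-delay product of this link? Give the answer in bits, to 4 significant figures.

4116000 bits

Propagation delay = 36000000 / 300000000 = 0.12 s.
BDP = R × t_prop = 34300000 × 0.12 = 4116000 bits.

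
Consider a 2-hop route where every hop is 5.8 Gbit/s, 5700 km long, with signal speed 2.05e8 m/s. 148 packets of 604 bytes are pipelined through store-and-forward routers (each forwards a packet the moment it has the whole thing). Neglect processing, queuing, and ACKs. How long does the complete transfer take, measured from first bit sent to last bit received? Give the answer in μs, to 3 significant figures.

Per-hop transmission t_tx = L/R = 4832/5800000000 = 0.833103 μs.
Per-hop propagation t_prop = 5700000/2.05e+08 = 27804.9 μs.
Pipeline fill: first packet needs 2·t_tx to clear all hops; remaining 147 packets each add one t_tx.
Total = (2+148-1)·t_tx + 2·t_prop = 149·0.833103 + 2·27804.9 = 55700 μs.

55700 μs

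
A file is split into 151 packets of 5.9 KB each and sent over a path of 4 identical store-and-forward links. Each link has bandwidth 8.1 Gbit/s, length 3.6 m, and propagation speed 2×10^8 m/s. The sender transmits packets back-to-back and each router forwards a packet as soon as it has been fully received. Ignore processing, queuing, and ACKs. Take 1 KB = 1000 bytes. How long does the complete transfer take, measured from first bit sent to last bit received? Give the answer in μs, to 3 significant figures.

897 μs

Per-hop transmission t_tx = L/R = 47200/8100000000 = 5.82716 μs.
Per-hop propagation t_prop = 3.6/200000000 = 0.018 μs.
Pipeline fill: first packet needs 4·t_tx to clear all hops; remaining 150 packets each add one t_tx.
Total = (4+151-1)·t_tx + 4·t_prop = 154·5.82716 + 4·0.018 = 897 μs.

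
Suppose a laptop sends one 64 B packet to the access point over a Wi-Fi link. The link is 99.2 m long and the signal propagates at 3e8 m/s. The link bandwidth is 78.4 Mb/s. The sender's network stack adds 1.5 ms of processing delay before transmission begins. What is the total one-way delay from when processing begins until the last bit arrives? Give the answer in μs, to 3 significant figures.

1510 μs

L = 64 × 8 = 512 bits.
Transmission delay = L/R = 512 / 78400000 = 6.53061 μs.
Propagation delay = d/s = 99.2 m / 300000000 m/s = 0.330667 μs.
Plus processing delay 1.5 ms = 1500 μs.
Total = 1510 μs.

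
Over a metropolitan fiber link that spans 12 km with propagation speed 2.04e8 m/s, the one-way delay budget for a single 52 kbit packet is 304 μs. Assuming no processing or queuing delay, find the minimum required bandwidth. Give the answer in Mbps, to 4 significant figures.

Propagation delay = 12000 / 204000000 = 58.8235 μs.
Transmission budget = 304 − 58.8235 = 245.176 μs.
R ≥ L / t_tx = 52000 bits / 0.000245176 s = 212.1 Mbps.

212.1 Mbps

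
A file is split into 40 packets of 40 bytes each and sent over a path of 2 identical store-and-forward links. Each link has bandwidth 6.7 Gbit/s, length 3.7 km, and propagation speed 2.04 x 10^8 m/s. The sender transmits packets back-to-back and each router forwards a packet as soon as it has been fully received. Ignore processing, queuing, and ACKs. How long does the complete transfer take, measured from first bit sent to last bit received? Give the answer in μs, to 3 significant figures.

38.2 μs

Per-hop transmission t_tx = L/R = 320/6700000000 = 0.0477612 μs.
Per-hop propagation t_prop = 3700/204000000 = 18.1373 μs.
Pipeline fill: first packet needs 2·t_tx to clear all hops; remaining 39 packets each add one t_tx.
Total = (2+40-1)·t_tx + 2·t_prop = 41·0.0477612 + 2·18.1373 = 38.2 μs.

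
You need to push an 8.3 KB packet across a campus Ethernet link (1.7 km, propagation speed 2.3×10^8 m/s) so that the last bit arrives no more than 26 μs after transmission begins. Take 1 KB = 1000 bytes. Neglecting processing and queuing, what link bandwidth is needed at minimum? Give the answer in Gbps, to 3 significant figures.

3.57 Gbps

L = 66400 bits.
Propagation delay = 1700 / 2.3e+08 = 7.3913 μs.
Transmission budget = 26 − 7.3913 = 18.6087 μs.
R ≥ L / t_tx = 66400 bits / 1.86087e-05 s = 3.57 Gbps.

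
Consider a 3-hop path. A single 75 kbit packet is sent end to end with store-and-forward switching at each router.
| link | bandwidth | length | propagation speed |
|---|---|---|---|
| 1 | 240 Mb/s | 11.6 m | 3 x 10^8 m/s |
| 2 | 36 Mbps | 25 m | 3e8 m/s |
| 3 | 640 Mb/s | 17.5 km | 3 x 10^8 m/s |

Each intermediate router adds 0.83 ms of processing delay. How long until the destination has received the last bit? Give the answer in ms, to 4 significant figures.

4.231 ms

L = 75000 bits.
Transmission delays (L/R per hop): 0.3125, 2.08333, 0.117188 ms; sum = 2.51302 ms.
Propagation delays (d/s per hop): 3.86667e-05, 8.33333e-05, 0.0583333 ms; sum = 0.0584553 ms.
Processing at 2 router(s): 2 × 0.83 ms = 1.66 ms.
End-to-end = 4.231 ms.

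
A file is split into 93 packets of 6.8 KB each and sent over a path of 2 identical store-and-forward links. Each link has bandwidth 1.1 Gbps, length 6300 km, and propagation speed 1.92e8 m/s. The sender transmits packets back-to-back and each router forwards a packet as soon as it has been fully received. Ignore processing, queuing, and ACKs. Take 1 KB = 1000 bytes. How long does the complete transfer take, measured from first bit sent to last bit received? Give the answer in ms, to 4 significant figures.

Per-hop transmission t_tx = L/R = 54400/1100000000 = 0.0494545 ms.
Per-hop propagation t_prop = 6300000/192000000 = 32.8125 ms.
Pipeline fill: first packet needs 2·t_tx to clear all hops; remaining 92 packets each add one t_tx.
Total = (2+93-1)·t_tx + 2·t_prop = 94·0.0494545 + 2·32.8125 = 70.27 ms.

70.27 ms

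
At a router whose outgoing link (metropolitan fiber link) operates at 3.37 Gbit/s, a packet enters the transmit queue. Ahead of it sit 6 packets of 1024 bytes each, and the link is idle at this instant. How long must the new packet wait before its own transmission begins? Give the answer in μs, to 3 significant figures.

Each queued packet: L/R = 8192/3370000000 = 2.43086 μs.
6 queued → 14.5852 μs.
Queuing delay = 14.6 μs.

14.6 μs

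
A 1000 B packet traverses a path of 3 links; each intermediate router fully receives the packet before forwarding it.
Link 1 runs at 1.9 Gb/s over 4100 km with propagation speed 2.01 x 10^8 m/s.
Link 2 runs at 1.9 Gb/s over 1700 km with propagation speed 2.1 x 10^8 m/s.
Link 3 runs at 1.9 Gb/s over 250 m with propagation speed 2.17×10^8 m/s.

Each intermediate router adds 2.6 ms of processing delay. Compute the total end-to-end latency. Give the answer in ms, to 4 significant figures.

L = 1000 × 8 = 8000 bits.
Transmission delay per hop = L/R = 8000/1900000000 = 0.00421053 ms; 3 hops → 0.0126316 ms.
Propagation delays (d/s per hop): 20.398, 8.09524, 0.00115207 ms; sum = 28.4944 ms.
Processing at 2 router(s): 2 × 2.6 ms = 5.2 ms.
End-to-end = 33.71 ms.

33.71 ms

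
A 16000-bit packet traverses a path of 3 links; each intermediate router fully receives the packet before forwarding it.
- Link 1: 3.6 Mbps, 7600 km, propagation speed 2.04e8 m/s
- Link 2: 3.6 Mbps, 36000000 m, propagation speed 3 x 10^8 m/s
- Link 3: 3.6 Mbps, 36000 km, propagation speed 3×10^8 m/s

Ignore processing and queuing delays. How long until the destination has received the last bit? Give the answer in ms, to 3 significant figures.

Transmission delay per hop = L/R = 16000/3600000 = 4.44444 ms; 3 hops → 13.3333 ms.
Propagation delays (d/s per hop): 37.2549, 120, 120 ms; sum = 277.255 ms.
End-to-end = 291 ms.

291 ms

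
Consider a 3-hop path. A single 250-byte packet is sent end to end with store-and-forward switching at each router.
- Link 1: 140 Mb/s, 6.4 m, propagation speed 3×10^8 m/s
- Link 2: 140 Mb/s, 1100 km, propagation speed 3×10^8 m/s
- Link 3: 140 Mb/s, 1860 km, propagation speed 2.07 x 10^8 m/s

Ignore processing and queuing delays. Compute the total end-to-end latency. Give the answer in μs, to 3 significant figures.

12700 μs

L = 250 × 8 = 2000 bits.
Transmission delay per hop = L/R = 2000/140000000 = 14.2857 μs; 3 hops → 42.8571 μs.
Propagation delays (d/s per hop): 0.0213333, 3666.67, 8985.51 μs; sum = 12652.2 μs.
End-to-end = 12700 μs.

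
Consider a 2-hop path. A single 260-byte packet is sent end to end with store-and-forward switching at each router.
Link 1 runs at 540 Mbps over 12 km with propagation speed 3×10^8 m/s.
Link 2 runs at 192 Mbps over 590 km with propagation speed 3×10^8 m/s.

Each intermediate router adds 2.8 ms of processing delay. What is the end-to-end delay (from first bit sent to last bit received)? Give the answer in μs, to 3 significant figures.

L = 260 × 8 = 2080 bits.
Transmission delays (L/R per hop): 3.85185, 10.8333 μs; sum = 14.6852 μs.
Propagation delays (d/s per hop): 40, 1966.67 μs; sum = 2006.67 μs.
Processing at 1 router(s): 1 × 2.8 ms = 2800 μs.
End-to-end = 4820 μs.

4820 μs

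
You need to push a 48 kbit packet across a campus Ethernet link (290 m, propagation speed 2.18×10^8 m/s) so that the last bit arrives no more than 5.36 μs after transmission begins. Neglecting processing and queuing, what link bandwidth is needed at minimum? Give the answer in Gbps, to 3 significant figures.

11.9 Gbps

Propagation delay = 290 / 2.18e+08 = 1.33028 μs.
Transmission budget = 5.36 − 1.33028 = 4.02972 μs.
R ≥ L / t_tx = 48000 bits / 4.02972e-06 s = 11.9 Gbps.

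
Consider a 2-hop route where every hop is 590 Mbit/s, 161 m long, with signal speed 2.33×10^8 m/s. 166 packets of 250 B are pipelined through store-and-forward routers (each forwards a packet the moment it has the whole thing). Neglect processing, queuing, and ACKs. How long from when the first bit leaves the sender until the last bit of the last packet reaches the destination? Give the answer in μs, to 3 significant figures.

567 μs

Per-hop transmission t_tx = L/R = 2000/590000000 = 3.38983 μs.
Per-hop propagation t_prop = 161/233000000 = 0.690987 μs.
Pipeline fill: first packet needs 2·t_tx to clear all hops; remaining 165 packets each add one t_tx.
Total = (2+166-1)·t_tx + 2·t_prop = 167·3.38983 + 2·0.690987 = 567 μs.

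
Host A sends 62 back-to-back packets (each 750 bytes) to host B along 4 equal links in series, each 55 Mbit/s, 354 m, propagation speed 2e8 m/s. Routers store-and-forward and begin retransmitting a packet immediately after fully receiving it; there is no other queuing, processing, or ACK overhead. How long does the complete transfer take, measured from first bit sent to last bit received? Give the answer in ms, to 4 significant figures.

Per-hop transmission t_tx = L/R = 6000/55000000 = 0.109091 ms.
Per-hop propagation t_prop = 354/200000000 = 0.00177 ms.
Pipeline fill: first packet needs 4·t_tx to clear all hops; remaining 61 packets each add one t_tx.
Total = (4+62-1)·t_tx + 4·t_prop = 65·0.109091 + 4·0.00177 = 7.098 ms.

7.098 ms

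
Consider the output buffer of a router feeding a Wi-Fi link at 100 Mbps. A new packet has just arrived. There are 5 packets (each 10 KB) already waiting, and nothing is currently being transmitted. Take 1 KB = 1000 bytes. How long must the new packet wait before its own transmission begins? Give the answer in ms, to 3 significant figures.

4.00 ms

Each queued packet: L/R = 80000/100000000 = 0.8 ms.
5 queued → 4 ms.
Queuing delay = 4.00 ms.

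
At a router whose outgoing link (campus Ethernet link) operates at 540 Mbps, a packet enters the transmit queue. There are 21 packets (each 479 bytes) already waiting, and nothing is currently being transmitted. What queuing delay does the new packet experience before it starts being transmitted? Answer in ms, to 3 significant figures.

0.149 ms

Each queued packet: L/R = 3832/540000000 = 0.0070963 ms.
21 queued → 0.149022 ms.
Queuing delay = 0.149 ms.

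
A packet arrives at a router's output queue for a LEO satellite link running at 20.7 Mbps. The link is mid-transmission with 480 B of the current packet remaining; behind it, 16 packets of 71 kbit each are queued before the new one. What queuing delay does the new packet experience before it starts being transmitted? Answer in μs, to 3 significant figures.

Each queued packet: L/R = 71000/20700000 = 3429.95 μs.
16 queued → 54879.2 μs.
Plus remaining 3840 bits of current packet: 185.507 μs.
Queuing delay = 55100 μs.

55100 μs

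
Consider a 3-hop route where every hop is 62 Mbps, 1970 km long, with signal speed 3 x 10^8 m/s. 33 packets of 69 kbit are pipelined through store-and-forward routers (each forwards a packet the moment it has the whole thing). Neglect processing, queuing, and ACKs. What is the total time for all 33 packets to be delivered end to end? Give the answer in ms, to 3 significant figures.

Per-hop transmission t_tx = L/R = 69000/62000000 = 1.1129 ms.
Per-hop propagation t_prop = 1970000/300000000 = 6.56667 ms.
Pipeline fill: first packet needs 3·t_tx to clear all hops; remaining 32 packets each add one t_tx.
Total = (3+33-1)·t_tx + 3·t_prop = 35·1.1129 + 3·6.56667 = 58.7 ms.

58.7 ms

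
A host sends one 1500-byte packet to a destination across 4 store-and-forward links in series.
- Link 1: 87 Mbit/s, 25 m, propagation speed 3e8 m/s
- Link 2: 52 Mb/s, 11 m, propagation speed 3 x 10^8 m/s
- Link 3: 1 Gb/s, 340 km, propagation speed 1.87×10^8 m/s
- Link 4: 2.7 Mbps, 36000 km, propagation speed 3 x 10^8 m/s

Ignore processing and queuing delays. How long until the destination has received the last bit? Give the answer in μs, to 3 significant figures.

L = 1500 × 8 = 12000 bits.
Transmission delays (L/R per hop): 137.931, 230.769, 12, 4444.44 μs; sum = 4825.14 μs.
Propagation delays (d/s per hop): 0.0833333, 0.0366667, 1818.18, 120000 μs; sum = 121818 μs.
End-to-end = 127000 μs.

127000 μs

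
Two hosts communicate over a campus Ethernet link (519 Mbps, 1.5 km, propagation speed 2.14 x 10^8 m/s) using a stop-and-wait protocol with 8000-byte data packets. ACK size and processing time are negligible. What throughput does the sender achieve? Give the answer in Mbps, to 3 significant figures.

t_tx = L/R = 64000/519000000 = 0.000123314 s.
t_prop = 1500/214000000 = 7.00935e-06 s; RTT = 1.40187e-05 s.
Cycle = t_tx + RTT = 0.000137333 s.
Throughput = L / cycle = 64000 / 0.000137333 = 466 Mbps.

466 Mbps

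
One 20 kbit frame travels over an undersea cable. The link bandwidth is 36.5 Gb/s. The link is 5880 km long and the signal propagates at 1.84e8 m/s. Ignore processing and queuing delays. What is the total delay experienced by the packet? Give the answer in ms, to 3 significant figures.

32.0 ms

L = 20000 bits.
Transmission delay = L/R = 20000 / 36500000000 = 0.000547945 ms.
Propagation delay = d/s = 5880000 m / 184000000 m/s = 31.9565 ms.
Total = 32.0 ms.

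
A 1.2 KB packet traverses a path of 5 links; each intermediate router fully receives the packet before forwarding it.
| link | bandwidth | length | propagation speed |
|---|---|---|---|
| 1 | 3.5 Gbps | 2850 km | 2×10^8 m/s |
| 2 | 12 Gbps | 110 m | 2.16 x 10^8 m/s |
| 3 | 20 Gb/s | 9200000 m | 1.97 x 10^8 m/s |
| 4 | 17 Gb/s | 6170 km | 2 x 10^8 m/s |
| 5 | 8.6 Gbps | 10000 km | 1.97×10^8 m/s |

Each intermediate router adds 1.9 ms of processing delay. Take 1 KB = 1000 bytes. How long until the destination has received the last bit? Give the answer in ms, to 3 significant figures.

L = 9600 bits.
Transmission delays (L/R per hop): 0.00274286, 0.0008, 0.00048, 0.000564706, 0.00111628 ms; sum = 0.00570384 ms.
Propagation delays (d/s per hop): 14.25, 0.000509259, 46.7005, 30.85, 50.7614 ms; sum = 142.562 ms.
Processing at 4 router(s): 4 × 1.9 ms = 7.6 ms.
End-to-end = 150 ms.

150 ms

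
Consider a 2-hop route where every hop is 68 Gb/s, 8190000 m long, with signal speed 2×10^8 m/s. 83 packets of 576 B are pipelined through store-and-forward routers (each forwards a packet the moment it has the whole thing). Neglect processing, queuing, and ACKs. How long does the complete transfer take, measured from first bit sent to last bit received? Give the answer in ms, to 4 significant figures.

Per-hop transmission t_tx = L/R = 4608/68000000000 = 6.77647e-05 ms.
Per-hop propagation t_prop = 8190000/200000000 = 40.95 ms.
Pipeline fill: first packet needs 2·t_tx to clear all hops; remaining 82 packets each add one t_tx.
Total = (2+83-1)·t_tx + 2·t_prop = 84·6.77647e-05 + 2·40.95 = 81.91 ms.

81.91 ms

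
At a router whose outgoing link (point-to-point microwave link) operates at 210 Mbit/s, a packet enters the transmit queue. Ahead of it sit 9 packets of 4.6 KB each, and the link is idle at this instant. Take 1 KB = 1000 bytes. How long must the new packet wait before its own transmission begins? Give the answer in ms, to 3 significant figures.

Each queued packet: L/R = 36800/210000000 = 0.175238 ms.
9 queued → 1.57714 ms.
Queuing delay = 1.58 ms.

1.58 ms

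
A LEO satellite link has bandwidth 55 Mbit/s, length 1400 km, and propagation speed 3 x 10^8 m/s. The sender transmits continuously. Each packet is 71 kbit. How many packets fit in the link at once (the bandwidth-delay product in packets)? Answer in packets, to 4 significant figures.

3.615 packets

Propagation delay = 1400000 / 300000000 = 0.00466667 s.
BDP = R × t_prop = 55000000 × 0.00466667 = 256667 bits.
In packets of 71000 bits: 3.615 packets.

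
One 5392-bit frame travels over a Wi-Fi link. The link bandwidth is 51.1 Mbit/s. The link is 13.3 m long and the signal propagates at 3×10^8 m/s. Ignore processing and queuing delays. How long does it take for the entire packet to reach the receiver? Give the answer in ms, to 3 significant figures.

Transmission delay = L/R = 5392 / 51100000 = 0.105519 ms.
Propagation delay = d/s = 13.3 m / 300000000 m/s = 4.43333e-05 ms.
Total = 0.106 ms.

0.106 ms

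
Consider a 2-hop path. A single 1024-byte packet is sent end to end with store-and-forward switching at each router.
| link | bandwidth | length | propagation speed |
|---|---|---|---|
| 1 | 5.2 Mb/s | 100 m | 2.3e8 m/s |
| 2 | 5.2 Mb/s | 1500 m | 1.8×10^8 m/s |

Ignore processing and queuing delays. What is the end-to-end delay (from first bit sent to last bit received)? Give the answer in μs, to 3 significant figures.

L = 1024 × 8 = 8192 bits.
Transmission delay per hop = L/R = 8192/5200000 = 1575.38 μs; 2 hops → 3150.77 μs.
Propagation delays (d/s per hop): 0.434783, 8.33333 μs; sum = 8.76812 μs.
End-to-end = 3160 μs.

3160 μs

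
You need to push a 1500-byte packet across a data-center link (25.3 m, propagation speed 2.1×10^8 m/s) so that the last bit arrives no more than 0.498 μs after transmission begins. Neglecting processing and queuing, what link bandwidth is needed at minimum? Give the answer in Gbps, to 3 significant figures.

31.8 Gbps

L = 12000 bits.
Propagation delay = 25.3 / 210000000 = 0.120476 μs.
Transmission budget = 0.498 − 0.120476 = 0.377524 μs.
R ≥ L / t_tx = 12000 bits / 3.77524e-07 s = 31.8 Gbps.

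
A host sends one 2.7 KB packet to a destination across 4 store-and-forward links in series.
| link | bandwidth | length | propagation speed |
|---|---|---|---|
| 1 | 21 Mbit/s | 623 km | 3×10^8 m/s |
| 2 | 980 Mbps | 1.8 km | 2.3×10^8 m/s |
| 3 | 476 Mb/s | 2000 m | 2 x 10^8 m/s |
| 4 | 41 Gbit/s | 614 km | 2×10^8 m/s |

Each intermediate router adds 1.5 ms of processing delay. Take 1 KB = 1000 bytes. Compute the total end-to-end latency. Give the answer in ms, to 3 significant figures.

10.8 ms

L = 21600 bits.
Transmission delays (L/R per hop): 1.02857, 0.0220408, 0.0453782, 0.000526829 ms; sum = 1.09652 ms.
Propagation delays (d/s per hop): 2.07667, 0.00782609, 0.01, 3.07 ms; sum = 5.16449 ms.
Processing at 3 router(s): 3 × 1.5 ms = 4.5 ms.
End-to-end = 10.8 ms.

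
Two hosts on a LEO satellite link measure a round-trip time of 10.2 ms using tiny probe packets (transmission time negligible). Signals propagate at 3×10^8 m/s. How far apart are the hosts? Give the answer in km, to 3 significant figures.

1530 km

One-way propagation = RTT/2 = 5.1 ms.
d = s × t = 300000000 × 0.0051 = 1530 km.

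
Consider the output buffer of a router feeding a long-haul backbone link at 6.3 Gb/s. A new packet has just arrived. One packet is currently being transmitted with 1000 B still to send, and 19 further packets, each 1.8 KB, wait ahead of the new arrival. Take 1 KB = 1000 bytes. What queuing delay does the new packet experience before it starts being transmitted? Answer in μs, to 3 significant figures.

Each queued packet: L/R = 14400/6300000000 = 2.28571 μs.
19 queued → 43.4286 μs.
Plus remaining 8000 bits of current packet: 1.26984 μs.
Queuing delay = 44.7 μs.

44.7 μs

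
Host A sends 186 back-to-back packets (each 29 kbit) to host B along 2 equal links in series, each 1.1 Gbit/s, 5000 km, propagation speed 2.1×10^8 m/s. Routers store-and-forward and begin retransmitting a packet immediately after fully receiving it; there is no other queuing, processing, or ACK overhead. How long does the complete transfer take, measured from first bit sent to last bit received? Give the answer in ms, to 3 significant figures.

52.5 ms

Per-hop transmission t_tx = L/R = 29000/1100000000 = 0.0263636 ms.
Per-hop propagation t_prop = 5000000/210000000 = 23.8095 ms.
Pipeline fill: first packet needs 2·t_tx to clear all hops; remaining 185 packets each add one t_tx.
Total = (2+186-1)·t_tx + 2·t_prop = 187·0.0263636 + 2·23.8095 = 52.5 ms.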